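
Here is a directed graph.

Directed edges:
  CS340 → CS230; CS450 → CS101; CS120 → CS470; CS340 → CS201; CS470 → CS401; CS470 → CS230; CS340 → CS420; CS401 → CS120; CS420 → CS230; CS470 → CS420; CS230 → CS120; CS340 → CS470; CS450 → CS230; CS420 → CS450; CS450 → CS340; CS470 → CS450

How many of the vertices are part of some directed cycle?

A vertex is on a directed cycle iff it belongs to a strongly connected component of size ≥ 2 (or has a self-loop).
The vertices on cycles are {CS120, CS230, CS340, CS401, CS420, CS450, CS470} — 7 in total.

7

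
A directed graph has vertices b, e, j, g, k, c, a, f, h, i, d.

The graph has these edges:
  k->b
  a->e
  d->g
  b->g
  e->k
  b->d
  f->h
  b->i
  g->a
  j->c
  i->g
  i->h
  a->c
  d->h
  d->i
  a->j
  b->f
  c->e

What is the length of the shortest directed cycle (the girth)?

5

For each vertex v, BFS finds the shortest path from v back to v.
The shortest such closed walk is a → e → k → b → g → a, length 5.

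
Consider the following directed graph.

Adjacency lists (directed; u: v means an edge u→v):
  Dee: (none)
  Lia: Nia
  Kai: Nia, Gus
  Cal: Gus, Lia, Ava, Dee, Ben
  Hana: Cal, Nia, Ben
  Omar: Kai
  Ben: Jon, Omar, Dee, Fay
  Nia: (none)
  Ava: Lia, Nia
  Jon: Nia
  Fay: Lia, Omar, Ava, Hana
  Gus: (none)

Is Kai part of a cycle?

No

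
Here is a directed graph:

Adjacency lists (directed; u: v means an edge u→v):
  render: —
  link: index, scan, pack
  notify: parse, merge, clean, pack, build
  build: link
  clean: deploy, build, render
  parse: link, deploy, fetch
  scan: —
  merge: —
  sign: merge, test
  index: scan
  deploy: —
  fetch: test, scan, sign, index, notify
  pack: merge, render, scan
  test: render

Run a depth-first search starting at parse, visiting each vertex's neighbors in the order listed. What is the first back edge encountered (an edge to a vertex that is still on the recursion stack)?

notify->parse

DFS from parse (visiting each vertex's neighbors in the order listed); mark gray on enter, black on exit:
parse gray
  link gray
    index gray
      scan gray
      scan black
    index black
    link→scan: scan black — skip
    pack gray
      merge gray
      merge black
      render gray
      render black
      pack→scan: scan black — skip
    pack black
  link black
  deploy gray
  deploy black
  fetch gray
    test gray
      test→render: render black — skip
    test black
    fetch→scan: scan black — skip
    sign gray
      sign→merge: merge black — skip
      sign→test: test black — skip
    sign black
    fetch→index: index black — skip
    notify gray
      notify→parse: parse is gray → back edge
First back edge: notify → parse.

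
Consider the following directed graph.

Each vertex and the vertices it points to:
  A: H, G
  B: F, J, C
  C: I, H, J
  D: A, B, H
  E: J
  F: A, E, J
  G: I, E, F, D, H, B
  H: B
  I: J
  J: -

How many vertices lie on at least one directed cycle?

A vertex is on a directed cycle iff it belongs to a strongly connected component of size ≥ 2 (or has a self-loop).
The vertices on cycles are {A, B, C, D, F, G, H} — 7 in total.

7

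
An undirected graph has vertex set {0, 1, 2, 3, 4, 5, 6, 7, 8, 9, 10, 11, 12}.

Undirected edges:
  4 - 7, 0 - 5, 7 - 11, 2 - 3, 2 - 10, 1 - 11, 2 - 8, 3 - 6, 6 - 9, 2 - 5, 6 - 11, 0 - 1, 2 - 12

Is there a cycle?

Yes

DFS, tracking each vertex's parent; an edge to a visited non-parent vertex closes a cycle.
Start from 4:
visit 4 (parent –)
  visit 7 (parent 4)
    7–4: parent, skip
    visit 11 (parent 7)
      visit 6 (parent 11)
        visit 3 (parent 6)
          visit 2 (parent 3)
            visit 5 (parent 2)
              5–2: parent, skip
              visit 0 (parent 5)
                visit 1 (parent 0)
                  1–0: parent, skip
                  1–11: 11 visited and ≠ parent → cycle
Cycle: 11 – 6 – 3 – 2 – 5 – 0 – 1 – 11.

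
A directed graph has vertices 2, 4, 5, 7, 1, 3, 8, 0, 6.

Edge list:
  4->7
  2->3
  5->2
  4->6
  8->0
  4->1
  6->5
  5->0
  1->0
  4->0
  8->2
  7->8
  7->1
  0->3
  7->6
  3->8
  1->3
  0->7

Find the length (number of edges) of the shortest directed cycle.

For each vertex v, BFS finds the shortest path from v back to v.
The shortest such closed walk is 7 → 8 → 0 → 7, length 3.

3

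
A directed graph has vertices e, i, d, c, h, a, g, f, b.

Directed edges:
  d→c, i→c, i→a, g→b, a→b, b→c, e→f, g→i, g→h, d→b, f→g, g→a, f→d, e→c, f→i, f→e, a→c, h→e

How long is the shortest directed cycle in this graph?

2

For each vertex v, BFS finds the shortest path from v back to v.
The shortest such closed walk is f → e → f, length 2.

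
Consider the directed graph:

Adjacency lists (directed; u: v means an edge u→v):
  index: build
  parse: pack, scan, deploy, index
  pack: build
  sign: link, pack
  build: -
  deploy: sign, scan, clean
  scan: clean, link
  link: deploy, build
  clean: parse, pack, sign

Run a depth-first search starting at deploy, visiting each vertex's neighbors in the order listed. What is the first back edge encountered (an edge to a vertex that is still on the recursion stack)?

link->deploy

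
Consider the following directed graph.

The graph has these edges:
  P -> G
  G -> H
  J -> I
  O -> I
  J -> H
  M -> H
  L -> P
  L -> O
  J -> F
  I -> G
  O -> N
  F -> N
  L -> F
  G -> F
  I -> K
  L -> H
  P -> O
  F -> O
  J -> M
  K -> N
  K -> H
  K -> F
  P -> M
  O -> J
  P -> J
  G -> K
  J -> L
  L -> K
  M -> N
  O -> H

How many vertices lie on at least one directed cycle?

A vertex is on a directed cycle iff it belongs to a strongly connected component of size ≥ 2 (or has a self-loop).
The vertices on cycles are {F, G, I, J, K, L, O, P} — 8 in total.

8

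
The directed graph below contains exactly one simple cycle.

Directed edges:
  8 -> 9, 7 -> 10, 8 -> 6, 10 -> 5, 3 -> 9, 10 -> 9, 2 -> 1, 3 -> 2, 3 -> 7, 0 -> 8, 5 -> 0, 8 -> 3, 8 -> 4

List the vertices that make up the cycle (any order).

DFS with gray/black marking from 5:
5 gray
  0 gray
    8 gray
      9 gray
      9 black
      6 gray
      6 black
      3 gray
        7 gray
          10 gray
            10→9: 9 black — skip
            10→5: 5 is gray → back edge
Back edge closes the cycle 5 → 0 → 8 → 3 → 7 → 10 → 5; its vertices are {0, 3, 5, 7, 8, 10}.

0, 3, 5, 7, 8, 10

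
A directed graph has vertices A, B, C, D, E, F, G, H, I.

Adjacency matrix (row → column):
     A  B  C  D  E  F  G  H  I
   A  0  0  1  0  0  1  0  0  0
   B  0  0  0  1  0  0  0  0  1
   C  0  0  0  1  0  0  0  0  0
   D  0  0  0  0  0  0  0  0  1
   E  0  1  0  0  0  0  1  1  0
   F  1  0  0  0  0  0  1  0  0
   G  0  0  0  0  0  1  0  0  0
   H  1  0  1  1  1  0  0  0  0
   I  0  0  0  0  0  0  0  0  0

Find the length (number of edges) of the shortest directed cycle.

2

For each vertex v, BFS finds the shortest path from v back to v.
The shortest such closed walk is H → E → H, length 2.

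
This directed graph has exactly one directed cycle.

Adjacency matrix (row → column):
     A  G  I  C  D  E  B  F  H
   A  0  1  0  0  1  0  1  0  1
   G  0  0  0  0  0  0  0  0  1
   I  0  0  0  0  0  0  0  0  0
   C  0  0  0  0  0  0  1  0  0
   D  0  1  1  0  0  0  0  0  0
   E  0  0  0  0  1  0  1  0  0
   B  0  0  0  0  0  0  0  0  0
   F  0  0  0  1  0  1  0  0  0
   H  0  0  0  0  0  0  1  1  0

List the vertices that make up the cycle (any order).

D, E, F, G, H

DFS with gray/black marking from D:
D gray
  I gray
  I black
  G gray
    H gray
      B gray
      B black
      F gray
        C gray
          C→B: B black — skip
        C black
        E gray
          E→D: D is gray → back edge
Back edge closes the cycle D → G → H → F → E → D; its vertices are {D, E, F, G, H}.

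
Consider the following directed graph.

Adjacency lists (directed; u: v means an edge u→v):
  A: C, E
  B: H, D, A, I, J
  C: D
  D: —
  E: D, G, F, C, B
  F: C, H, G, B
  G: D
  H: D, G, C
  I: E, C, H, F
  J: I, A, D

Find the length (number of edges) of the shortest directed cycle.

3

For each vertex v, BFS finds the shortest path from v back to v.
The shortest such closed walk is B → I → F → B, length 3.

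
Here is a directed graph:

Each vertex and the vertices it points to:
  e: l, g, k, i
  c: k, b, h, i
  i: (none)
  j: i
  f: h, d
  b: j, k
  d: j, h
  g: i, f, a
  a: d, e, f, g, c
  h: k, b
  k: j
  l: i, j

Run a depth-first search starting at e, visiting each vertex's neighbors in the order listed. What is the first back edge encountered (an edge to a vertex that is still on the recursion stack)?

DFS from e (visiting each vertex's neighbors in the order listed); mark gray on enter, black on exit:
e gray
  l gray
    i gray
    i black
    j gray
      j→i: i black — skip
    j black
  l black
  g gray
    g→i: i black — skip
    f gray
      h gray
        k gray
          k→j: j black — skip
        k black
        b gray
          b→j: j black — skip
          b→k: k black — skip
        b black
      h black
      d gray
        d→j: j black — skip
        d→h: h black — skip
      d black
    f black
    a gray
      a→d: d black — skip
      a→e: e is gray → back edge
First back edge: a → e.

a→e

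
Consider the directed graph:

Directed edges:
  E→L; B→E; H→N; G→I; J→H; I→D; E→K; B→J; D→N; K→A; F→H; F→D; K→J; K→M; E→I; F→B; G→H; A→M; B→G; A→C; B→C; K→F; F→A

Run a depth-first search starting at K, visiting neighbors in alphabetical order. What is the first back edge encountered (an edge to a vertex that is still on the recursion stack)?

E->K

DFS from K (visiting neighbors in alphabetical order); mark gray on enter, black on exit:
K gray
  A gray
    C gray
    C black
    M gray
    M black
  A black
  F gray
    F→A: A black — skip
    B gray
      B→C: C black — skip
      E gray
        I gray
          D gray
            N gray
            N black
          D black
        I black
        E→K: K is gray → back edge
First back edge: E → K.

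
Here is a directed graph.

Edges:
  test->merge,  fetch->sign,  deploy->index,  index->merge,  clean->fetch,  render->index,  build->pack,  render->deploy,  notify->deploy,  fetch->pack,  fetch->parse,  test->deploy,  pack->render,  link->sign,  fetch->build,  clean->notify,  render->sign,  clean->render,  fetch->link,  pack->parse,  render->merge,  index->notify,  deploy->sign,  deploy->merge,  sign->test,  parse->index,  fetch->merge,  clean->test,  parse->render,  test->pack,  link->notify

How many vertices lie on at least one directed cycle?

A vertex is on a directed cycle iff it belongs to a strongly connected component of size ≥ 2 (or has a self-loop).
The vertices on cycles are {pack, sign, test, index, parse, deploy, notify, render} — 8 in total.

8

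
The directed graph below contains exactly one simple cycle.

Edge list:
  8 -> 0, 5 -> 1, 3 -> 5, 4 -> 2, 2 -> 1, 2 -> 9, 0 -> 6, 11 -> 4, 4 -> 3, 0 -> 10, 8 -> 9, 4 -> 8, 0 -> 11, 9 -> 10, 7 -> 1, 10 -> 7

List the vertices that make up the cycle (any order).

0, 4, 8, 11

DFS with gray/black marking from 4:
4 gray
  2 gray
    9 gray
      10 gray
        7 gray
          1 gray
          1 black
        7 black
      10 black
    9 black
    2→1: 1 black — skip
  2 black
  8 gray
    8→9: 9 black — skip
    0 gray
      0→10: 10 black — skip
      6 gray
      6 black
      11 gray
        11→4: 4 is gray → back edge
Back edge closes the cycle 4 → 8 → 0 → 11 → 4; its vertices are {0, 4, 8, 11}.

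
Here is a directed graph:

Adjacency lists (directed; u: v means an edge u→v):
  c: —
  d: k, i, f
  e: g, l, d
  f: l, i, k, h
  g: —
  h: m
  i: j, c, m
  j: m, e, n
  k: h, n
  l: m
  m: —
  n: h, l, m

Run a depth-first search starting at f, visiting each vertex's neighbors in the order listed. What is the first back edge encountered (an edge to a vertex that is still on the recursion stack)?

d->i

DFS from f (visiting each vertex's neighbors in the order listed); mark gray on enter, black on exit:
f gray
  l gray
    m gray
    m black
  l black
  i gray
    j gray
      j→m: m black — skip
      e gray
        g gray
        g black
        e→l: l black — skip
        d gray
          k gray
            h gray
              h→m: m black — skip
            h black
            n gray
              n→h: h black — skip
              n→l: l black — skip
              n→m: m black — skip
            n black
          k black
          d→i: i is gray → back edge
First back edge: d → i.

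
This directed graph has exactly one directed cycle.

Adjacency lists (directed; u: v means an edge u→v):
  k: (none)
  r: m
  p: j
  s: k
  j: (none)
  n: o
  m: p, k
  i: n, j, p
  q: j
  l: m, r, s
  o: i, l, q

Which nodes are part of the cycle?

DFS with gray/black marking from o:
o gray
  i gray
    n gray
      n→o: o is gray → back edge
Back edge closes the cycle o → i → n → o; its vertices are {i, n, o}.

i, n, o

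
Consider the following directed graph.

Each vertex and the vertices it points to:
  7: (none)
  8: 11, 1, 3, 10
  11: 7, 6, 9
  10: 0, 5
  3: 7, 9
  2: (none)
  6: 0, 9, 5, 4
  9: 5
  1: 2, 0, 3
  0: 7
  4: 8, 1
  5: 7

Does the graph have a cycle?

DFS with white/gray/black marking, starting from 1:
1 gray
  2 gray
  2 black
  0 gray
    7 gray
    7 black
  0 black
  3 gray
    3→7: 7 black — skip
    9 gray
      5 gray
        5→7: 7 black — skip
      5 black
    9 black
  3 black
1 black
8 gray
  11 gray
    11→7: 7 black — skip
    6 gray
      6→0: 0 black — skip
      6→9: 9 black — skip
      6→5: 5 black — skip
      4 gray
        4→8: 8 is gray → back edge
Back edge found, so a cycle exists: 8 → 11 → 6 → 4 → 8.

Yes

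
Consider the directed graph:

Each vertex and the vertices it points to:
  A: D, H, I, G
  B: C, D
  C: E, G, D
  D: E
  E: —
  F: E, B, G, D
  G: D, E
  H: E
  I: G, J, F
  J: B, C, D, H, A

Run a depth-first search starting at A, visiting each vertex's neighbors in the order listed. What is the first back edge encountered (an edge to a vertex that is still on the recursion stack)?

J→A

DFS from A (visiting each vertex's neighbors in the order listed); mark gray on enter, black on exit:
A gray
  D gray
    E gray
    E black
  D black
  H gray
    H→E: E black — skip
  H black
  I gray
    G gray
      G→D: D black — skip
      G→E: E black — skip
    G black
    J gray
      B gray
        C gray
          C→E: E black — skip
          C→G: G black — skip
          C→D: D black — skip
        C black
        B→D: D black — skip
      B black
      J→C: C black — skip
      J→D: D black — skip
      J→H: H black — skip
      J→A: A is gray → back edge
First back edge: J → A.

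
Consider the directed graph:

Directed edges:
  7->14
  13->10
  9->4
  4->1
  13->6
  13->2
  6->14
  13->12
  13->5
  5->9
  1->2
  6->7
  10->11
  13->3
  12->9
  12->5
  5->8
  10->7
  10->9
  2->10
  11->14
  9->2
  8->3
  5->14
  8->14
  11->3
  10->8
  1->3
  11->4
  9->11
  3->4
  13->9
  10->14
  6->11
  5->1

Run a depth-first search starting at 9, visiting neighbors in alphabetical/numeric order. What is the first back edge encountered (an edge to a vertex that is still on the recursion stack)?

1->2

DFS from 9 (visiting neighbors in alphabetical/numeric order); mark gray on enter, black on exit:
9 gray
  2 gray
    10 gray
      7 gray
        14 gray
        14 black
      7 black
      8 gray
        3 gray
          4 gray
            1 gray
              1→2: 2 is gray → back edge
First back edge: 1 → 2.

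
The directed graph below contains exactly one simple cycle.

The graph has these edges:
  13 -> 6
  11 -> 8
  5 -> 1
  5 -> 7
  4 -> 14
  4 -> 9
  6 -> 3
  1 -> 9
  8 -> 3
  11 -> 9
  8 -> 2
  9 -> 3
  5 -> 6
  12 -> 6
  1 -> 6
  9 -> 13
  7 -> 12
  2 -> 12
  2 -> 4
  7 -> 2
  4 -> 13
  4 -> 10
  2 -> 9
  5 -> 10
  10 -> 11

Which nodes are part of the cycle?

2, 4, 8, 10, 11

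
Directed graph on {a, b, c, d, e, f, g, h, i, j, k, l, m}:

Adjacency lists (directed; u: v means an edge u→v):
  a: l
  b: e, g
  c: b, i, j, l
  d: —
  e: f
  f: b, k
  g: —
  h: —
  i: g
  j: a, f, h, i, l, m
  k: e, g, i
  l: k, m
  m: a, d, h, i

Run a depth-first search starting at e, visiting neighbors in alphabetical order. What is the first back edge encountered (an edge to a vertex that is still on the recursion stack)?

DFS from e (visiting neighbors in alphabetical order); mark gray on enter, black on exit:
e gray
  f gray
    b gray
      b→e: e is gray → back edge
First back edge: b → e.

b->e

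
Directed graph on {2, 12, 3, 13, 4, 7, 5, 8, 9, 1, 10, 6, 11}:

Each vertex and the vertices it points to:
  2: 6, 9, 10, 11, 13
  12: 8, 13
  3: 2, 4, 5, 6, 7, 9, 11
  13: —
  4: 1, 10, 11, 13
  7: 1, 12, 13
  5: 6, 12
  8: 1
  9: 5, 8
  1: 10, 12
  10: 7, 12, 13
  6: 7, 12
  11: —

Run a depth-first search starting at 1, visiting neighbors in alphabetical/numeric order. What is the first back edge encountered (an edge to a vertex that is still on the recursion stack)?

7->1

DFS from 1 (visiting neighbors in alphabetical/numeric order); mark gray on enter, black on exit:
1 gray
  10 gray
    7 gray
      7→1: 1 is gray → back edge
First back edge: 7 → 1.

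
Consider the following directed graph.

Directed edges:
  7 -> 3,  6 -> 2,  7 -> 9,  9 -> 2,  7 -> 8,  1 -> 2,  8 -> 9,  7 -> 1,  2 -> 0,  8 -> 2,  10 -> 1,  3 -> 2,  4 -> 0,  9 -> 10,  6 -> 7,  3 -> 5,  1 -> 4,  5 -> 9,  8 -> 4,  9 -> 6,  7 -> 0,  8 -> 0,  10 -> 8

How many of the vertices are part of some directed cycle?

7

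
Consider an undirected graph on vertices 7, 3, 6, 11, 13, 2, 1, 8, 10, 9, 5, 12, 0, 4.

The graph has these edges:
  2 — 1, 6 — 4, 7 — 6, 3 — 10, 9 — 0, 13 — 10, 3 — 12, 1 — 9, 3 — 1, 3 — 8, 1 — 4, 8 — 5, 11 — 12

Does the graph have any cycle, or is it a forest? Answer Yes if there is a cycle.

No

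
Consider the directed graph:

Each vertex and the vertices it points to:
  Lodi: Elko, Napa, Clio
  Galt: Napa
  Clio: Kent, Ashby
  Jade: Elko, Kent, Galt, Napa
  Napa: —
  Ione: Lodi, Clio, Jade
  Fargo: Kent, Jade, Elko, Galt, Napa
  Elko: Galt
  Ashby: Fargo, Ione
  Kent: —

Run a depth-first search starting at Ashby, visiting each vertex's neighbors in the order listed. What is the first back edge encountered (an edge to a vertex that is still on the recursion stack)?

Clio→Ashby

DFS from Ashby (visiting each vertex's neighbors in the order listed); mark gray on enter, black on exit:
Ashby gray
  Fargo gray
    Kent gray
    Kent black
    Jade gray
      Elko gray
        Galt gray
          Napa gray
          Napa black
        Galt black
      Elko black
      Jade→Kent: Kent black — skip
      Jade→Galt: Galt black — skip
      Jade→Napa: Napa black — skip
    Jade black
    Fargo→Elko: Elko black — skip
    Fargo→Galt: Galt black — skip
    Fargo→Napa: Napa black — skip
  Fargo black
  Ione gray
    Lodi gray
      Lodi→Elko: Elko black — skip
      Lodi→Napa: Napa black — skip
      Clio gray
        Clio→Kent: Kent black — skip
        Clio→Ashby: Ashby is gray → back edge
First back edge: Clio → Ashby.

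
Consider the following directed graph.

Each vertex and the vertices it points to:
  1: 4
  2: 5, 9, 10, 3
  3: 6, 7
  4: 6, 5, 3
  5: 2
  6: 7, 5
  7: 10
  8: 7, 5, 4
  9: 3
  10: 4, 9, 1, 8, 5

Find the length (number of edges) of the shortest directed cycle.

2

For each vertex v, BFS finds the shortest path from v back to v.
The shortest such closed walk is 2 → 5 → 2, length 2.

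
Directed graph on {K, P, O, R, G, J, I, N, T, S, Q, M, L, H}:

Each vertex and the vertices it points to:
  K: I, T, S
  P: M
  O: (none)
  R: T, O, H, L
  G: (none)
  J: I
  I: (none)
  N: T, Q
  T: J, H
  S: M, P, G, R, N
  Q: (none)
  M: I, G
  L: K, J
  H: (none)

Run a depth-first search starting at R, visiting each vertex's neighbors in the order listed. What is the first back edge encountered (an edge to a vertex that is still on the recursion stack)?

S->R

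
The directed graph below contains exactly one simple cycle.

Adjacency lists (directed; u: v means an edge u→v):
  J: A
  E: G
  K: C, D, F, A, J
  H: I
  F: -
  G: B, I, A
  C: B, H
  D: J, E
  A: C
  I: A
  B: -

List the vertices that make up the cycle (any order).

DFS with gray/black marking from C:
C gray
  B gray
  B black
  H gray
    I gray
      A gray
        A→C: C is gray → back edge
Back edge closes the cycle C → H → I → A → C; its vertices are {A, C, H, I}.

A, C, H, I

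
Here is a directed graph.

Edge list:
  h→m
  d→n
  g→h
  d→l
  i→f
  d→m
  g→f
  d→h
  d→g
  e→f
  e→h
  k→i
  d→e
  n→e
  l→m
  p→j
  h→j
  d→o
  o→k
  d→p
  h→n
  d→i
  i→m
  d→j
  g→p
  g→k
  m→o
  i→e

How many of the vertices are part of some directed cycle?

7

A vertex is on a directed cycle iff it belongs to a strongly connected component of size ≥ 2 (or has a self-loop).
The vertices on cycles are {e, h, i, k, m, n, o} — 7 in total.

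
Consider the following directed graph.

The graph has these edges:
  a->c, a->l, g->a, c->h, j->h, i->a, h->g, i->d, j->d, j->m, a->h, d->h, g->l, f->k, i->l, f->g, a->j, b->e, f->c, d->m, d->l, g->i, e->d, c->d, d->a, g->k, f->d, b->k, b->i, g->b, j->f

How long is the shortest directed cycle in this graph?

For each vertex v, BFS finds the shortest path from v back to v.
The shortest such closed walk is j → d → a → j, length 3.

3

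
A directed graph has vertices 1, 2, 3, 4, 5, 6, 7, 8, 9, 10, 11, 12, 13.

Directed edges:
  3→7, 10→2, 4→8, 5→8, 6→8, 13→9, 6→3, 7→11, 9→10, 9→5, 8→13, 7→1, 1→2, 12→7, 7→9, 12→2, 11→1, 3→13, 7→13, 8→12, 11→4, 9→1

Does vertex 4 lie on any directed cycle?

Yes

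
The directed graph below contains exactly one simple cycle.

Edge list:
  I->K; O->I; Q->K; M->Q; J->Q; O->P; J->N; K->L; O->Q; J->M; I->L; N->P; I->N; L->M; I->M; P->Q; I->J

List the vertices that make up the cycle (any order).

DFS with gray/black marking from K:
K gray
  L gray
    M gray
      Q gray
        Q→K: K is gray → back edge
Back edge closes the cycle K → L → M → Q → K; its vertices are {K, L, M, Q}.

K, L, M, Q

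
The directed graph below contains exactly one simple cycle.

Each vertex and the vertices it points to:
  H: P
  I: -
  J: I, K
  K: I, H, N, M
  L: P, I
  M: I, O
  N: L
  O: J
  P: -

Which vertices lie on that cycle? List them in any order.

J, K, M, O

DFS with gray/black marking from K:
K gray
  I gray
  I black
  H gray
    P gray
    P black
  H black
  N gray
    L gray
      L→P: P black — skip
      L→I: I black — skip
    L black
  N black
  M gray
    M→I: I black — skip
    O gray
      J gray
        J→I: I black — skip
        J→K: K is gray → back edge
Back edge closes the cycle K → M → O → J → K; its vertices are {J, K, M, O}.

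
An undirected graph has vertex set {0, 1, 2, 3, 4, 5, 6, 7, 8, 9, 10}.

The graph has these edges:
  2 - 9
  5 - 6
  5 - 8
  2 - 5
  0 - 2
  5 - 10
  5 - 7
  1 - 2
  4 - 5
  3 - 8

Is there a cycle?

DFS, tracking each vertex's parent; an edge to a visited non-parent vertex closes a cycle.
Start from 0:
visit 0 (parent –)
  visit 2 (parent 0)
    visit 1 (parent 2)
      1–2: parent, skip
    2–0: parent, skip
    visit 5 (parent 2)
      visit 7 (parent 5)
        7–5: parent, skip
      visit 6 (parent 5)
        6–5: parent, skip
      visit 8 (parent 5)
        8–5: parent, skip
        visit 3 (parent 8)
          3–8: parent, skip
      visit 10 (parent 5)
        10–5: parent, skip
      visit 4 (parent 5)
        4–5: parent, skip
      5–2: parent, skip
    visit 9 (parent 2)
      9–2: parent, skip
No non-parent visited neighbor found — the graph is a forest.

No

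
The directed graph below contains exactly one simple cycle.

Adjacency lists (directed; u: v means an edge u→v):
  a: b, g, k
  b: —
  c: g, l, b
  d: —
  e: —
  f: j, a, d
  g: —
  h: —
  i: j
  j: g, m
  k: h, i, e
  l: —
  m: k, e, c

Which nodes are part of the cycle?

DFS with gray/black marking from j:
j gray
  g gray
  g black
  m gray
    k gray
      h gray
      h black
      i gray
        i→j: j is gray → back edge
Back edge closes the cycle j → m → k → i → j; its vertices are {i, j, k, m}.

i, j, k, m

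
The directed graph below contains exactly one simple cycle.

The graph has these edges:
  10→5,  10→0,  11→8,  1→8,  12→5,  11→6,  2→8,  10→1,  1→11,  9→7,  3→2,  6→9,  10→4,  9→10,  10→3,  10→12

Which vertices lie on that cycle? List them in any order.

1, 6, 9, 10, 11

DFS with gray/black marking from 9:
9 gray
  7 gray
  7 black
  10 gray
    1 gray
      8 gray
      8 black
      11 gray
        11→8: 8 black — skip
        6 gray
          6→9: 9 is gray → back edge
Back edge closes the cycle 9 → 10 → 1 → 11 → 6 → 9; its vertices are {1, 6, 9, 10, 11}.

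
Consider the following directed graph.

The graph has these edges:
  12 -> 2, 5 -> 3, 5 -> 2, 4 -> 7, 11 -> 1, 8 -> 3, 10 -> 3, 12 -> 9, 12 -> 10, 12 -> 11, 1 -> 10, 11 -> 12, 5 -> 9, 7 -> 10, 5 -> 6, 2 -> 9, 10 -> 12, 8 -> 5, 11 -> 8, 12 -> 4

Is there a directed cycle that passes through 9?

No

9 lies on a cycle iff there is a path from 9 back to itself.
Exploring from 9, it never reaches itself; equivalently, its strongly connected component is a singleton.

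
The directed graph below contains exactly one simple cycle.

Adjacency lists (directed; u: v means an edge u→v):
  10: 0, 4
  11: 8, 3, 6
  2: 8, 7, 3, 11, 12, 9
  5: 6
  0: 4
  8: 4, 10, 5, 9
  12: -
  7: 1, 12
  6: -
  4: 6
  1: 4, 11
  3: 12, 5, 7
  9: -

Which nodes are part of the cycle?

1, 3, 7, 11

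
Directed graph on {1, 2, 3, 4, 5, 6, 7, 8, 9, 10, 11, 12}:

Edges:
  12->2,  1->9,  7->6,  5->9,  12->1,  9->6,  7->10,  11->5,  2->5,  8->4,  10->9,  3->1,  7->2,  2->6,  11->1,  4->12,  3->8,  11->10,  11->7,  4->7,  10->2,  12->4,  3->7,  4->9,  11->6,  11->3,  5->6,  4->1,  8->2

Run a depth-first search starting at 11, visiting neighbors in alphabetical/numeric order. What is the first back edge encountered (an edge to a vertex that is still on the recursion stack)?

DFS from 11 (visiting neighbors in alphabetical/numeric order); mark gray on enter, black on exit:
11 gray
  1 gray
    9 gray
      6 gray
      6 black
    9 black
  1 black
  3 gray
    3→1: 1 black — skip
    7 gray
      2 gray
        5 gray
          5→6: 6 black — skip
          5→9: 9 black — skip
        5 black
        2→6: 6 black — skip
      2 black
      7→6: 6 black — skip
      10 gray
        10→2: 2 black — skip
        10→9: 9 black — skip
      10 black
    7 black
    8 gray
      8→2: 2 black — skip
      4 gray
        4→1: 1 black — skip
        4→7: 7 black — skip
        4→9: 9 black — skip
        12 gray
          12→1: 1 black — skip
          12→2: 2 black — skip
          12→4: 4 is gray → back edge
First back edge: 12 → 4.

12->4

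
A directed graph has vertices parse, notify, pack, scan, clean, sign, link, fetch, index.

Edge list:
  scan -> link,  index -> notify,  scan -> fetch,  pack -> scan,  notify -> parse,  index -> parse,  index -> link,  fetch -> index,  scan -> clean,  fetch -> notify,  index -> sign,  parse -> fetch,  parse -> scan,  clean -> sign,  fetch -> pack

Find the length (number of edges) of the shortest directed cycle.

3

For each vertex v, BFS finds the shortest path from v back to v.
The shortest such closed walk is pack → scan → fetch → pack, length 3.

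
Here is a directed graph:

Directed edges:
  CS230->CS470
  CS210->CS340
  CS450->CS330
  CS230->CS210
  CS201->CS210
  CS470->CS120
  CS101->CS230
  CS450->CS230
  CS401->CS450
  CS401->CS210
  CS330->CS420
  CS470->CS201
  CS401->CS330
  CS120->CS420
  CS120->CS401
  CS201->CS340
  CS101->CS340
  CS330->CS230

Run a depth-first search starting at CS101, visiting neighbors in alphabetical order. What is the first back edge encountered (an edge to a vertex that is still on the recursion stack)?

DFS from CS101 (visiting neighbors in alphabetical order); mark gray on enter, black on exit:
CS101 gray
  CS230 gray
    CS210 gray
      CS340 gray
      CS340 black
    CS210 black
    CS470 gray
      CS120 gray
        CS401 gray
          CS401→CS210: CS210 black — skip
          CS330 gray
            CS330→CS230: CS230 is gray → back edge
First back edge: CS330 → CS230.

CS330→CS230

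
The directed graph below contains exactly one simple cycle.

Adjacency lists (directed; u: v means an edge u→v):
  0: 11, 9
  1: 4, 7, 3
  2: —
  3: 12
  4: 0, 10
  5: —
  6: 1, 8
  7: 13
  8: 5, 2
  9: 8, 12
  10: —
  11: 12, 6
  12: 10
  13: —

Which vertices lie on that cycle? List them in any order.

0, 1, 4, 6, 11

DFS with gray/black marking from 6:
6 gray
  1 gray
    4 gray
      0 gray
        11 gray
          12 gray
            10 gray
            10 black
          12 black
          11→6: 6 is gray → back edge
Back edge closes the cycle 6 → 1 → 4 → 0 → 11 → 6; its vertices are {0, 1, 4, 6, 11}.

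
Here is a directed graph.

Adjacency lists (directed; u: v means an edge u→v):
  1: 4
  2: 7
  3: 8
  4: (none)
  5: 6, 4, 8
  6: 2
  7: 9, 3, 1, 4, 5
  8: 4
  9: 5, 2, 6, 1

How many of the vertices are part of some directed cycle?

A vertex is on a directed cycle iff it belongs to a strongly connected component of size ≥ 2 (or has a self-loop).
The vertices on cycles are {2, 5, 6, 7, 9} — 5 in total.

5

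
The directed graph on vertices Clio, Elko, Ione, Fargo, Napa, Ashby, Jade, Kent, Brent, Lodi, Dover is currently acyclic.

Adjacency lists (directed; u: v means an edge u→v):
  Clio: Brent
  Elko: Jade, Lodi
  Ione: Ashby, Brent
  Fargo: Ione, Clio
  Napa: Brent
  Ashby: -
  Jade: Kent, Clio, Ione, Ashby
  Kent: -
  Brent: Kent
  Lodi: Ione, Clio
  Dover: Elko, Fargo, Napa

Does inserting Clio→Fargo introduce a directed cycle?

Yes

Adding Clio→Fargo creates a cycle iff Fargo can already reach Clio.
Path from Fargo: Fargo → Clio.
So Fargo → … → Clio → Fargo is a cycle.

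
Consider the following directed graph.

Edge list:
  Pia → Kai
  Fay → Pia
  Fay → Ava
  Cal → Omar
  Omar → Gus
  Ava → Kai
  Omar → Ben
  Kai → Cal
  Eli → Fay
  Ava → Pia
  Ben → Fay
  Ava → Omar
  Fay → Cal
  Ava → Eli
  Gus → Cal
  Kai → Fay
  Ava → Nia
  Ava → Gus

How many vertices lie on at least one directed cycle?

A vertex is on a directed cycle iff it belongs to a strongly connected component of size ≥ 2 (or has a self-loop).
The vertices on cycles are {Ava, Ben, Cal, Eli, Fay, Gus, Kai, Pia, Omar} — 9 in total.

9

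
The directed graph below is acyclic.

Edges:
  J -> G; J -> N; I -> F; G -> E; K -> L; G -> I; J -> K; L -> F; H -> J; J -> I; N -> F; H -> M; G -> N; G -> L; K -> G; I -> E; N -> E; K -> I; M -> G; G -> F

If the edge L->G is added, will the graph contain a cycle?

Adding L→G creates a cycle iff G can already reach L.
Path from G: G → L.
So G → … → L → G is a cycle.

Yes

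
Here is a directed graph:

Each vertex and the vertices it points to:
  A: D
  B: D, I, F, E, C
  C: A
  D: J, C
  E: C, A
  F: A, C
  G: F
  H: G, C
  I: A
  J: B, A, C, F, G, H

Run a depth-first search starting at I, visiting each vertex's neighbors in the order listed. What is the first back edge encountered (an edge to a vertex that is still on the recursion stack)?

B->D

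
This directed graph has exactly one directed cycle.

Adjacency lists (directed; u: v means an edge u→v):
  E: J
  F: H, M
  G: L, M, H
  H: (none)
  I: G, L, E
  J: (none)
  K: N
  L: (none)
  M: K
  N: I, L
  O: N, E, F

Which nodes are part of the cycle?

G, I, K, M, N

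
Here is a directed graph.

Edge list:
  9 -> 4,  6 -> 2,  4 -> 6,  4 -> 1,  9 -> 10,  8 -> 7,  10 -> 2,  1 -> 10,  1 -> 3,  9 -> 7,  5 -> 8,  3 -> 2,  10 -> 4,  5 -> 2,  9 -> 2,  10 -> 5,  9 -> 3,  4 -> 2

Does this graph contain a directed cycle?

DFS with white/gray/black marking, starting from 4:
4 gray
  1 gray
    3 gray
      2 gray
      2 black
    3 black
    10 gray
      10→4: 4 is gray → back edge
Back edge found, so a cycle exists: 4 → 1 → 10 → 4.

Yes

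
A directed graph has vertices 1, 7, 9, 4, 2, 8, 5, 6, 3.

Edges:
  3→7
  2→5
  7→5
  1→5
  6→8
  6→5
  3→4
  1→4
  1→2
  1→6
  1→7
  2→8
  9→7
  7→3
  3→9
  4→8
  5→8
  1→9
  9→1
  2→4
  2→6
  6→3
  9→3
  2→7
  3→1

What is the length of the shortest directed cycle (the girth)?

For each vertex v, BFS finds the shortest path from v back to v.
The shortest such closed walk is 3 → 9 → 3, length 2.

2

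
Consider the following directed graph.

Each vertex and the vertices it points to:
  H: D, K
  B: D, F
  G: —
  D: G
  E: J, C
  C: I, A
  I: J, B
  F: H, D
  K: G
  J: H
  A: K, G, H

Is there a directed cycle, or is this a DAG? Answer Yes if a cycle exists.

DFS with white/gray/black marking, starting from H:
H gray
  D gray
    G gray
    G black
  D black
  K gray
    K→G: G black — skip
  K black
H black
B gray
  B→D: D black — skip
  F gray
    F→H: H black — skip
    F→D: D black — skip
  F black
B black
E gray
  J gray
    J→H: H black — skip
  J black
  C gray
    I gray
      I→J: J black — skip
      I→B: B black — skip
    I black
    A gray
      A→K: K black — skip
      A→G: G black — skip
      A→H: H black — skip
    A black
  C black
E black
Every edge goes to a white or black vertex — no back edge, so the graph is acyclic.

No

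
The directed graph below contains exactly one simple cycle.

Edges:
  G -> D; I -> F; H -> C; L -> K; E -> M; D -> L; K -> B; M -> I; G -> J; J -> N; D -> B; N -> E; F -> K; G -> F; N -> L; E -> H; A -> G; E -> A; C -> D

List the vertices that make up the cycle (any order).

A, E, G, J, N

DFS with gray/black marking from N:
N gray
  E gray
    H gray
      C gray
        D gray
          B gray
          B black
          L gray
            K gray
              K→B: B black — skip
            K black
          L black
        D black
      C black
    H black
    M gray
      I gray
        F gray
          F→K: K black — skip
        F black
      I black
    M black
    A gray
      G gray
        G→D: D black — skip
        G→F: F black — skip
        J gray
          J→N: N is gray → back edge
Back edge closes the cycle N → E → A → G → J → N; its vertices are {A, E, G, J, N}.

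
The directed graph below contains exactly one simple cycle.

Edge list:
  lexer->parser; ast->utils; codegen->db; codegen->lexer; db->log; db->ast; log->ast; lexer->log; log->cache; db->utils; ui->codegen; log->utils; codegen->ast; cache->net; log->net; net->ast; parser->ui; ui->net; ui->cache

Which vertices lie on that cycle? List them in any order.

ui, lexer, parser, codegen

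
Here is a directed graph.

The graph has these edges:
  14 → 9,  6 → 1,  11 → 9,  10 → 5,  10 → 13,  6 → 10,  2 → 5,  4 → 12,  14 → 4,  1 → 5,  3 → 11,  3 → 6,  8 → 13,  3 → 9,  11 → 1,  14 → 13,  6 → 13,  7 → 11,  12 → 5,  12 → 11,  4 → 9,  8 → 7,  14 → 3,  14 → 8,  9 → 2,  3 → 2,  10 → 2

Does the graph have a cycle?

No

DFS with white/gray/black marking, starting from 14:
14 gray
  3 gray
    6 gray
      1 gray
        5 gray
        5 black
      1 black
      13 gray
      13 black
      10 gray
        10→5: 5 black — skip
        2 gray
          2→5: 5 black — skip
        2 black
        10→13: 13 black — skip
      10 black
    6 black
    9 gray
      9→2: 2 black — skip
    9 black
    3→2: 2 black — skip
    11 gray
      11→9: 9 black — skip
      11→1: 1 black — skip
    11 black
  3 black
  14→9: 9 black — skip
  4 gray
    4→9: 9 black — skip
    12 gray
      12→11: 11 black — skip
      12→5: 5 black — skip
    12 black
  4 black
  8 gray
    7 gray
      7→11: 11 black — skip
    7 black
    8→13: 13 black — skip
  8 black
  14→13: 13 black — skip
14 black
Every edge goes to a white or black vertex — no back edge, so the graph is acyclic.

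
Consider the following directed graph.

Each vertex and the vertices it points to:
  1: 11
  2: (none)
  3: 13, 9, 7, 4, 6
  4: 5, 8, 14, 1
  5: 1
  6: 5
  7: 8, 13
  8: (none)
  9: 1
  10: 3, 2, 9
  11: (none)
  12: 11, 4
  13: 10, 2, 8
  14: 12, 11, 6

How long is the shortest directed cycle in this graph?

3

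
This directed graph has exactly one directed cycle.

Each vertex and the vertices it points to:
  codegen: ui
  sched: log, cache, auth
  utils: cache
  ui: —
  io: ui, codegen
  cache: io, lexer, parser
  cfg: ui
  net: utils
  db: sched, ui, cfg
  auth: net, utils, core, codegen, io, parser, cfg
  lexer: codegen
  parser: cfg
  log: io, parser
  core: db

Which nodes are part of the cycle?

db, auth, core, sched

DFS with gray/black marking from sched:
sched gray
  log gray
    io gray
      ui gray
      ui black
      codegen gray
        codegen→ui: ui black — skip
      codegen black
    io black
    parser gray
      cfg gray
        cfg→ui: ui black — skip
      cfg black
    parser black
  log black
  cache gray
    cache→io: io black — skip
    lexer gray
      lexer→codegen: codegen black — skip
    lexer black
    cache→parser: parser black — skip
  cache black
  auth gray
    net gray
      utils gray
        utils→cache: cache black — skip
      utils black
    net black
    auth→utils: utils black — skip
    core gray
      db gray
        db→sched: sched is gray → back edge
Back edge closes the cycle sched → auth → core → db → sched; its vertices are {db, auth, core, sched}.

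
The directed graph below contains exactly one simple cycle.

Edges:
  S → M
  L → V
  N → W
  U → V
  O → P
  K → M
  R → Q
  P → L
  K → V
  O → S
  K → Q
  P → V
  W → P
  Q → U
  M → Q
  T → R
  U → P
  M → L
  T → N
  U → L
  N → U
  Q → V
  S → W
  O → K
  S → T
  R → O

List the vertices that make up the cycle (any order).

O, R, S, T

DFS with gray/black marking from S:
S gray
  M gray
    Q gray
      U gray
        P gray
          L gray
            V gray
            V black
          L black
          P→V: V black — skip
        P black
        U→V: V black — skip
        U→L: L black — skip
      U black
      Q→V: V black — skip
    Q black
    M→L: L black — skip
  M black
  T gray
    R gray
      R→Q: Q black — skip
      O gray
        O→S: S is gray → back edge
Back edge closes the cycle S → T → R → O → S; its vertices are {O, R, S, T}.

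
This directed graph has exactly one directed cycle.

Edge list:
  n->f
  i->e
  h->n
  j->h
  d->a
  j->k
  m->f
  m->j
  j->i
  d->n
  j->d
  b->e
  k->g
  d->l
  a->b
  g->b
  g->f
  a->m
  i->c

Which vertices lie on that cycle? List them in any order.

a, d, j, m

DFS with gray/black marking from j:
j gray
  k gray
    g gray
      f gray
      f black
      b gray
        e gray
        e black
      b black
    g black
  k black
  d gray
    n gray
      n→f: f black — skip
    n black
    l gray
    l black
    a gray
      m gray
        m→f: f black — skip
        m→j: j is gray → back edge
Back edge closes the cycle j → d → a → m → j; its vertices are {a, d, j, m}.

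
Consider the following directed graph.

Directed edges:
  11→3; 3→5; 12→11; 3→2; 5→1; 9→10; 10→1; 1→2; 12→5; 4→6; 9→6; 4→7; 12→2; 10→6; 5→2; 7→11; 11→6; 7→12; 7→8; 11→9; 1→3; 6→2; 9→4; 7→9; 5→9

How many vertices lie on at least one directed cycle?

9

A vertex is on a directed cycle iff it belongs to a strongly connected component of size ≥ 2 (or has a self-loop).
The vertices on cycles are {1, 3, 4, 5, 7, 9, 10, 11, 12} — 9 in total.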